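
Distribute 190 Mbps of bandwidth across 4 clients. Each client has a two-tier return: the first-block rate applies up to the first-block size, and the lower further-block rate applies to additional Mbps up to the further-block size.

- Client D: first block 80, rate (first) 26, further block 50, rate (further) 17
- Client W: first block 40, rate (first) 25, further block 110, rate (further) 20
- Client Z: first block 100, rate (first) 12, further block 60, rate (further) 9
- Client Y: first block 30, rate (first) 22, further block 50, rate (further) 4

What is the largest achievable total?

Rank every tier by rate: Client D/T1 26 > Client W/T1 25 > Client Y/T1 22 > Client W/T2 20 > Client D/T2 17 > Client Z/T1 12 > Client Z/T2 9 > Client Y/T2 4.
Client D T1 at 26: fill all 80 → 110 left.
Client W T1 at 25: fill all 40 → 70 left.
Client Y T1 at 22: fill all 30 → 40 left.
40 remain; put them into Client W T2 at 20.
Total = 26×80 + 25×40 + 22×30 + 20×40 = 4540.

4540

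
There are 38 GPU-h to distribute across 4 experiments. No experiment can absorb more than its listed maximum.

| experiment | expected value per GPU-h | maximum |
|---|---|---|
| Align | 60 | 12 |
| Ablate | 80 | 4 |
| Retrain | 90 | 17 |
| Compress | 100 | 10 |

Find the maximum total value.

3270

Highest expected value per GPU-h first: Compress 100 > Retrain 90 > Ablate 80 > Align 60.
Compress takes 10 to reach its cap of 10 → 28 left.
Give Retrain 17 to hit its cap of 17 → 11 left.
Ablate: +4 to 4 (cap) → 7 left.
Align has room for 12 but only 7 remain, so it gets 7.
Total = 60×7 + 80×4 + 90×17 + 100×10 = 3270.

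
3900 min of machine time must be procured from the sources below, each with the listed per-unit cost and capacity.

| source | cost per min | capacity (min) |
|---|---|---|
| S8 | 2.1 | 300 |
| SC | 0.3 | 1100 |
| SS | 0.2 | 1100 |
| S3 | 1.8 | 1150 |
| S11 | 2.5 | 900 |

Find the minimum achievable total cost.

3875

Use sources in increasing cost order.
Take 1100 from SS at 0.2 — need 2800 more.
Take 1100 from SC at 0.3 — need 1700 more.
Take 1150 from S3 at 1.8 — need 550 more.
S8 at 2.1: take all 300 min — 250 still needed.
S11 (2.5): take the remaining 250 — done.
Cost = 1100×0.2 + 1100×0.3 + 1150×1.8 + 300×2.1 + 250×2.5 = 3875.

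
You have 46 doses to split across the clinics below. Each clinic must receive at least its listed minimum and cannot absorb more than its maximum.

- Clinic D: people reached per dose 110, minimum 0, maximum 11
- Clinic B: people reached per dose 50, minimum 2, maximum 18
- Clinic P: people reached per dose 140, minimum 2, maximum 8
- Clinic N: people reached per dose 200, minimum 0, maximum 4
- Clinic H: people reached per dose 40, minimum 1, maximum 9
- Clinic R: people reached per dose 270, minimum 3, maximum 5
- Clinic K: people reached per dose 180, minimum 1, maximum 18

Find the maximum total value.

Meeting every minimum uses 0+2+2+0+1+3+1 = 9 doses, leaving 37.
Highest people reached per dose first: Clinic R 270 > Clinic N 200 > Clinic K 180 > Clinic P 140 > Clinic D 110 > Clinic B 50 > Clinic H 40.
Clinic R: +2 to 5 (cap) → 35 left.
Clinic N: +4 to 4 (cap) → 31 left.
Give Clinic K 17 more to hit its cap of 18 → 14 left.
Clinic P: +6 to 8 (cap) → 8 left.
Clinic D has room for 11 more but only 8 remain, so it gets 8.
Total = 110×8 + 50×2 + 140×8 + 200×4 + 40×1 + 270×5 + 180×18 = 7530.

7530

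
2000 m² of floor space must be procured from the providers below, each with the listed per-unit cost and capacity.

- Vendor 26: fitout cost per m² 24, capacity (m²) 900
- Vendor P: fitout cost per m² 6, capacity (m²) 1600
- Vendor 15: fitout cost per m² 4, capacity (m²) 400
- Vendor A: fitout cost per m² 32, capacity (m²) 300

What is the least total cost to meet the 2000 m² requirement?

Cheapest first:
Vendor 15 at 4: take all 400 m² — 1600 still needed.
Vendor P (6): use full 1600 — 0 m² to go.
Vendor 26, Vendor A: unused.
Cost = 400×4 + 1600×6 = 11200.

11200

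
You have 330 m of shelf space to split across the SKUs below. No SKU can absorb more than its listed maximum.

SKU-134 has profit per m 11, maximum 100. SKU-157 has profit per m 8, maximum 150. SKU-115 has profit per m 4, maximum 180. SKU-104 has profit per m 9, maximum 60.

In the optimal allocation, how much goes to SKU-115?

Highest profit per m first: SKU-134 11 > SKU-104 9 > SKU-157 8 > SKU-115 4.
Give SKU-134 100 to hit its cap of 100 → 230 left.
Give SKU-104 60 to hit its cap of 60 → 170 left.
SKU-157 takes 150 to reach its cap of 150 → 20 left.
Only 20 left; SKU-115 takes them to reach 20.

20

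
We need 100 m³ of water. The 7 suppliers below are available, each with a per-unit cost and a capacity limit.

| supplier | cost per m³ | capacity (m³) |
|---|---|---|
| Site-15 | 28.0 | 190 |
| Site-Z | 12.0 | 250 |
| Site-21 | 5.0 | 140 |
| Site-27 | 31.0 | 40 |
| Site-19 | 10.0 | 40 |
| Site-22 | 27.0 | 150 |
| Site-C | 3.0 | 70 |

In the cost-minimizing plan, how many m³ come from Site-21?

Use suppliers in increasing cost order.
Site-C (3.0): use full 70 — 30 m³ to go.
Site-21 (5.0): take the remaining 30 — done.
Site-19, Site-Z, Site-22, Site-15, Site-27: unused.

30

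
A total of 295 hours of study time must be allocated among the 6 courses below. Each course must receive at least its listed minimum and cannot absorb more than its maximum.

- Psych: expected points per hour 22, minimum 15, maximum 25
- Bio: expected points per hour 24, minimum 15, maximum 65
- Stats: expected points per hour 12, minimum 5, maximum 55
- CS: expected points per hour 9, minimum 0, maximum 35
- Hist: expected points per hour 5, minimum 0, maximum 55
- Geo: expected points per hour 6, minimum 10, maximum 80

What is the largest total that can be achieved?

3740

Meeting every minimum uses 15+15+5+0+0+10 = 45 hours, leaving 250.
Order the courses by expected points per hour: Bio 24 > Psych 22 > Stats 12 > CS 9 > Geo 6 > Hist 5.
Bio: +50 to 65 (cap) → 200 left.
Psych: +10 to 25 (cap) → 190 left.
Give Stats 50 more to hit its cap of 55 → 140 left.
Give CS 35 more to hit its cap of 35 → 105 left.
Geo: +70 to 80 (cap) → 35 left.
Hist: +35 (room for 55) → 35. Pool exhausted.
Total = 22×25 + 24×65 + 12×55 + 9×35 + 5×35 + 6×80 = 3740.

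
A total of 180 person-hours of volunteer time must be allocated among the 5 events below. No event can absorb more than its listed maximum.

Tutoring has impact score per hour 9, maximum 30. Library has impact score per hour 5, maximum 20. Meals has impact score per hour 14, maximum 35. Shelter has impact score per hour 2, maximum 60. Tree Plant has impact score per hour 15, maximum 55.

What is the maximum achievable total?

1765

Highest impact score per hour first: Tree Plant 15 > Meals 14 > Tutoring 9 > Library 5 > Shelter 2.
Tree Plant takes 55 to reach its cap of 55 → 125 left.
Meals takes 35 to reach its cap of 35 → 90 left.
Tutoring takes 30 to reach its cap of 30 → 60 left.
Library takes 20 to reach its cap of 20 → 40 left.
Only 40 left; Shelter takes them to reach 40.
Total = 9×30 + 5×20 + 14×35 + 2×40 + 15×55 = 1765.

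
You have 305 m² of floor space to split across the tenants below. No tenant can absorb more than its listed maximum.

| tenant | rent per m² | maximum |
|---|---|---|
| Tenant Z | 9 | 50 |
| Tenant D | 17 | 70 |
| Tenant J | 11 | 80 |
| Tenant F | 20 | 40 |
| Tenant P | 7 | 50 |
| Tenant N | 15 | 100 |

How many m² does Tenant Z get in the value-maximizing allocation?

15

Highest rent per m² first: Tenant F 20 > Tenant D 17 > Tenant N 15 > Tenant J 11 > Tenant Z 9 > Tenant P 7.
Tenant F takes 40 to reach its cap of 40 ; 265 left.
Tenant D: +70 to 70 (cap) ; 195 left.
Give Tenant N 100 to hit its cap of 100 ; 95 left.
Tenant J: +80 to 80 (cap) ; 15 left.
Tenant Z: +15 (room for 50) → 15. Pool exhausted.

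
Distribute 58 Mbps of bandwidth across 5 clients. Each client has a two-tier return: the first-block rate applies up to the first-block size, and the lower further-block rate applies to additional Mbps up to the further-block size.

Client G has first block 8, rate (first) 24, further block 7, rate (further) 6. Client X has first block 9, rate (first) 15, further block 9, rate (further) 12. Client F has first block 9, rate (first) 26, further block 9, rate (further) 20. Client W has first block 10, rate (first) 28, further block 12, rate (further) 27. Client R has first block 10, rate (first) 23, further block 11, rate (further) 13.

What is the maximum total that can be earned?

1440

Rank every tier by rate: Client W/T1 28 > Client W/T2 27 > Client F/T1 26 > Client G/T1 24 > Client R/T1 23 > Client F/T2 20 > Client X/T1 15 > Client R/T2 13 > Client X/T2 12 > Client G/T2 6.
Client W/T1 (28): +10 → 48 left.
Client W/T2 (27): +12 → 36 left.
Fill Client F T1 block (9 at 26) → 27 left.
Client G T1 at 24: fill all 8 → 19 left.
Client R/T1 (23): +10 → 9 left.
Fill Client F T2 block (9 at 20) → 0 left.
Total = 28×10 + 27×12 + 26×9 + 24×8 + 23×10 + 20×9 = 1440.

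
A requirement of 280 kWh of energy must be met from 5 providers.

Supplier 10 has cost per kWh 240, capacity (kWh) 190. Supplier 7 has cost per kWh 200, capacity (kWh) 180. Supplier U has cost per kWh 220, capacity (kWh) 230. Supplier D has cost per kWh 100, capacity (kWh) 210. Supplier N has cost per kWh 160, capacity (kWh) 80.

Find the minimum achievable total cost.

Fill from the cheapest provider first.
Supplier D (100): use full 210 → 70 kWh to go.
Supplier N at 160: take 70 of its 80 → requirement met.
Supplier 7, Supplier U, Supplier 10: unused.
Cost = 210×100 + 70×160 = 32200.

32200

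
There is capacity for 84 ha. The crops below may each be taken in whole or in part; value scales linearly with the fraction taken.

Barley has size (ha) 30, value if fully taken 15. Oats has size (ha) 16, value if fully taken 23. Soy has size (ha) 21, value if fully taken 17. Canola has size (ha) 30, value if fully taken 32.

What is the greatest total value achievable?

Best value per unit of size first: Oats 23/16≈1.44, Canola 32/30≈1.07, Soy 17/21≈0.81, Barley 15/30≈0.5.
All 16 ha of Oats fit (value 23) ; 68 remain.
All 30 ha of Canola fit (value 32) ; 38 remain.
All 21 ha of Soy fit (value 17) ; 17 remain.
17 ha left: a 17/30 share of Barley gives 15×17/30 = 8.5.
Total value = 80.5.

80.5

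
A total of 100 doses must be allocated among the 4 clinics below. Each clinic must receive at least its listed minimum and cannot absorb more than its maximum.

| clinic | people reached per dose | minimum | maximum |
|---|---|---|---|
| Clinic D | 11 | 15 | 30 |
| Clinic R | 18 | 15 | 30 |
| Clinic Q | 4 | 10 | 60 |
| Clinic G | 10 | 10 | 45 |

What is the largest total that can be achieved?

1210

Meeting every minimum uses 15+15+10+10 = 50 doses, leaving 50.
Order the clinics by people reached per dose: Clinic R 18 > Clinic D 11 > Clinic G 10 > Clinic Q 4.
Give Clinic R 15 more to hit its cap of 30 ; 35 left.
Clinic D: +15 to 30 (cap) ; 20 left.
Clinic G has room for 35 more but only 20 remain, so it gets 30.
Total = 11×30 + 18×30 + 4×10 + 10×30 = 1210.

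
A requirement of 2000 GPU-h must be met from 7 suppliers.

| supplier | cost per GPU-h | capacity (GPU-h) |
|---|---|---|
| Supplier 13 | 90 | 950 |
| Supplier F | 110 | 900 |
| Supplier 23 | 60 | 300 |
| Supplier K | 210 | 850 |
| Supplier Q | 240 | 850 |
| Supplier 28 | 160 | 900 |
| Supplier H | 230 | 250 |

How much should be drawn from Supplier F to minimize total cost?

750

Use suppliers in increasing cost order.
Supplier 23 (60): use full 300 ; 1700 GPU-h to go.
Supplier 13 at 90: take all 950 GPU-h ; 750 still needed.
Supplier F at 110: take 750 of its 900 ; requirement met.
Supplier 28, Supplier K, Supplier H, Supplier Q: unused.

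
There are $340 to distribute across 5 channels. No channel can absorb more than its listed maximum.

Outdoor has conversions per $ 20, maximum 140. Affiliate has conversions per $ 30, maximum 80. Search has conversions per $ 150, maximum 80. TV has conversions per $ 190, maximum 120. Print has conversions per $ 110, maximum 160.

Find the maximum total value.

Highest conversions per $ first: TV 190 > Search 150 > Print 110 > Affiliate 30 > Outdoor 20.
Give TV 120 to hit its cap of 120 — 220 left.
Search: +80 to 80 (cap) — 140 left.
Print has room for 160 but only 140 remain, so it gets 140.
Total = 150×80 + 190×120 + 110×140 = 50200.

50200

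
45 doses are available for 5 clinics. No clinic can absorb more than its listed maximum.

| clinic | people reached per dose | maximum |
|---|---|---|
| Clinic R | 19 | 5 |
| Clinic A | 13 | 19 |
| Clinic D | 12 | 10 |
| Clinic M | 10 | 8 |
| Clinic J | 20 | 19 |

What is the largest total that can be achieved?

Highest people reached per dose first: Clinic J 20 > Clinic R 19 > Clinic A 13 > Clinic D 12 > Clinic M 10.
Clinic J takes 19 to reach its cap of 19 ; 26 left.
Clinic R: +5 to 5 (cap) ; 21 left.
Give Clinic A 19 to hit its cap of 19 ; 2 left.
Clinic D has room for 10 but only 2 remain, so it gets 2.
Total = 19×5 + 13×19 + 12×2 + 20×19 = 746.

746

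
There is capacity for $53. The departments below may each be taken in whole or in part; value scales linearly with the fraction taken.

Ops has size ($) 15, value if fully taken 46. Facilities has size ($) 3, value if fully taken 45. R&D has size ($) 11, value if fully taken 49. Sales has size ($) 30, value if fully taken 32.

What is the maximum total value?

Best value per unit of size first: Facilities 45/3≈15, R&D 49/11≈4.45, Ops 46/15≈3.07, Sales 32/30≈1.07.
Facilities: take in full, 3 $ for value 45 — 50 left.
Take all of R&D (11 $, value 49) — 39 $ left.
Take all of Ops (15 $, value 46) — 24 $ left.
24 $ left: a 24/30 share of Sales gives 32×24/30 = 25.6.
Total value = 165.6.

165.6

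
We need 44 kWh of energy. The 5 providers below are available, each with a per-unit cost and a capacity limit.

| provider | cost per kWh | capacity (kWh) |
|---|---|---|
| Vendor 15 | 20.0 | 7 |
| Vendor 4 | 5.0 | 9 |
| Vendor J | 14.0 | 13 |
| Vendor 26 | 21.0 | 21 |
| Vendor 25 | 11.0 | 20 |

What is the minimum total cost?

487

Cheapest first:
Vendor 4 at 5.0: take all 9 kWh ; 35 still needed.
Vendor 25 (11.0): use full 20 ; 15 kWh to go.
Vendor J (14.0): use full 13 ; 2 kWh to go.
Take 2 from Vendor 15 at 20.0 to finish.
Vendor 26: unused.
Cost = 9×5.0 + 20×11.0 + 13×14.0 + 2×20.0 = 487.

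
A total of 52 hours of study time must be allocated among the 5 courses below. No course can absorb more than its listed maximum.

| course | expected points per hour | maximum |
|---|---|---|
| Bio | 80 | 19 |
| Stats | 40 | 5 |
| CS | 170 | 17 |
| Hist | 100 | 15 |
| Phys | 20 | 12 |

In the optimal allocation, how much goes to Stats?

Highest expected points per hour first: CS 170 > Hist 100 > Bio 80 > Stats 40 > Phys 20.
CS: +17 to 17 (cap) ; 35 left.
Hist takes 15 to reach its cap of 15 ; 20 left.
Bio takes 19 to reach its cap of 19 ; 1 left.
Stats: +1 (room for 5) → 1. Pool exhausted.

1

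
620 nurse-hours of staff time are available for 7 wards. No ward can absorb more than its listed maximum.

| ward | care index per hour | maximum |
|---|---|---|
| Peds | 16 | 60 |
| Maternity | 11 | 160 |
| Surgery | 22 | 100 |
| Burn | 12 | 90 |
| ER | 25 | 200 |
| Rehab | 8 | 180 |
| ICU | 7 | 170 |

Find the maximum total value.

Rank by care index per hour: ER 25 > Surgery 22 > Peds 16 > Burn 12 > Maternity 11 > Rehab 8 > ICU 7.
ER: +200 to 200 (cap) ; 420 left.
Surgery takes 100 to reach its cap of 100 ; 320 left.
Give Peds 60 to hit its cap of 60 ; 260 left.
Give Burn 90 to hit its cap of 90 ; 170 left.
Maternity takes 160 to reach its cap of 160 ; 10 left.
Rehab: +10 (room for 180) → 10. Pool exhausted.
Total = 16×60 + 11×160 + 22×100 + 12×90 + 25×200 + 8×10 = 11080.

11080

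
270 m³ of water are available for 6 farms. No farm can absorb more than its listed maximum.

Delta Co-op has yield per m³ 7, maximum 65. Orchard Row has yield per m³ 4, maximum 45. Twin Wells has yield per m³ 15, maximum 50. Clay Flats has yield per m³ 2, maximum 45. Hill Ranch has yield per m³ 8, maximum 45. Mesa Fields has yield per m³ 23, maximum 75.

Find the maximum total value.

3430

Highest yield per m³ first: Mesa Fields 23 > Twin Wells 15 > Hill Ranch 8 > Delta Co-op 7 > Orchard Row 4 > Clay Flats 2.
Mesa Fields: +75 to 75 (cap) ; 195 left.
Give Twin Wells 50 to hit its cap of 50 ; 145 left.
Hill Ranch takes 45 to reach its cap of 45 ; 100 left.
Delta Co-op: +65 to 65 (cap) ; 35 left.
Only 35 left; Orchard Row takes them to reach 35.
Total = 7×65 + 4×35 + 15×50 + 8×45 + 23×75 = 3430.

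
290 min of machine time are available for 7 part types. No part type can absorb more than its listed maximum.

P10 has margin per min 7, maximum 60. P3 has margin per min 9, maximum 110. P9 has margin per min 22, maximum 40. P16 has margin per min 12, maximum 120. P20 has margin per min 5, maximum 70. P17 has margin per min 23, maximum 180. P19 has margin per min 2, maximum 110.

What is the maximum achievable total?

5860

Highest margin per min first: P17 23 > P9 22 > P16 12 > P3 9 > P10 7 > P20 5 > P19 2.
P17 takes 180 to reach its cap of 180 → 110 left.
P9 takes 40 to reach its cap of 40 → 70 left.
P16 has room for 120 but only 70 remain, so it gets 70.
Total = 22×40 + 12×70 + 23×180 = 5860.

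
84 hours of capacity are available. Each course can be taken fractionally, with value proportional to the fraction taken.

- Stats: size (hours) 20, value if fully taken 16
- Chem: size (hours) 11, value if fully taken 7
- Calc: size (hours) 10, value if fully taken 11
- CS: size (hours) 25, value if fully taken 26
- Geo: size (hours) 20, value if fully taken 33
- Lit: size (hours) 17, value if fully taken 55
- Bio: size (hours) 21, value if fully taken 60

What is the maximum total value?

Rank by value-to-size ratio: Lit 55/17≈3.24, Bio 60/21≈2.86, Geo 33/20≈1.65, Calc 11/10≈1.1, CS 26/25≈1.04, Stats 16/20≈0.8, Chem 7/11≈0.636.
Take all of Lit (17 hours, value 55) ; 67 hours left.
All 21 hours of Bio fit (value 60) ; 46 remain.
Geo: take in full, 20 hours for value 33 ; 26 left.
Calc: take in full, 10 hours for value 11 ; 16 left.
Only 16 hours remain; take 16/25 of CS for value 26×16/25 = 16.64.
Total value = 175.64.

175.64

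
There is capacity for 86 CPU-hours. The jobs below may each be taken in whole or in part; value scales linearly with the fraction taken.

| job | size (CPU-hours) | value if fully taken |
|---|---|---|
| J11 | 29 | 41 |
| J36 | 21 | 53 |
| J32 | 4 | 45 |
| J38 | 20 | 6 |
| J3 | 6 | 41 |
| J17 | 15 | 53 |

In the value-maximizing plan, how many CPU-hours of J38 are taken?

11

Best value per unit of size first: J32 45/4≈11.2, J3 41/6≈6.83, J17 53/15≈3.53, J36 53/21≈2.52, J11 41/29≈1.41, J38 6/20≈0.3.
J32: take in full, 4 CPU-hours for value 45 → 82 left.
Take all of J3 (6 CPU-hours, value 41) → 76 CPU-hours left.
J17: take in full, 15 CPU-hours for value 53 → 61 left.
J36: take in full, 21 CPU-hours for value 53 → 40 left.
All 29 CPU-hours of J11 fit (value 41) → 11 remain.
11 CPU-hours left: a 11/20 share of J38 gives 6×11/20 = 3.3.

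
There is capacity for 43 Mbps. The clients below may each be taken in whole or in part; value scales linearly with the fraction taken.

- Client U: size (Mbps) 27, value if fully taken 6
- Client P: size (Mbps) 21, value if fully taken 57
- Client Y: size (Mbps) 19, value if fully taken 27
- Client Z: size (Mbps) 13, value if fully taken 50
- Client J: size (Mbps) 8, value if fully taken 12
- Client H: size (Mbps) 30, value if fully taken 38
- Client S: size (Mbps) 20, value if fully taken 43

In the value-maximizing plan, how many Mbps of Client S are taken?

Sort by value density: Client Z 50/13≈3.85, Client P 57/21≈2.71, Client S 43/20≈2.15, Client J 12/8≈1.5, Client Y 27/19≈1.42, Client H 38/30≈1.27, Client U 6/27≈0.222.
Take all of Client Z (13 Mbps, value 50) → 30 Mbps left.
Take all of Client P (21 Mbps, value 57) → 9 Mbps left.
Only 9 Mbps remain; take 9/20 of Client S for value 43×9/20 = 19.35.

9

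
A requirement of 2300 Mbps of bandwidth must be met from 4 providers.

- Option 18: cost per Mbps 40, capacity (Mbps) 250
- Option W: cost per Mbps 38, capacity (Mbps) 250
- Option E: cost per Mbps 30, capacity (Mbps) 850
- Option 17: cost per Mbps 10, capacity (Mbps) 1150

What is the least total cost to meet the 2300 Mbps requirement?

Cheapest first:
Take 1150 from Option 17 at 10 ; need 1150 more.
Option E (30): use full 850 ; 300 Mbps to go.
Take 250 from Option W at 38 ; need 50 more.
Take 50 from Option 18 at 40 to finish.
Cost = 1150×10 + 850×30 + 250×38 + 50×40 = 48500.

48500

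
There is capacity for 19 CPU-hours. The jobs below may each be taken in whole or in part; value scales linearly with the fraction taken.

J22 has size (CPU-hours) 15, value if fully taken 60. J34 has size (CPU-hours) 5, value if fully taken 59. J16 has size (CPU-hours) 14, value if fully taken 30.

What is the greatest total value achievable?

Best value per unit of size first: J34 59/5≈11.8, J22 60/15≈4, J16 30/14≈2.14.
Take all of J34 (5 CPU-hours, value 59) → 14 CPU-hours left.
Fill the last 14 CPU-hours with part of J22: 14/15 of it earns 56.
Total value = 115.

115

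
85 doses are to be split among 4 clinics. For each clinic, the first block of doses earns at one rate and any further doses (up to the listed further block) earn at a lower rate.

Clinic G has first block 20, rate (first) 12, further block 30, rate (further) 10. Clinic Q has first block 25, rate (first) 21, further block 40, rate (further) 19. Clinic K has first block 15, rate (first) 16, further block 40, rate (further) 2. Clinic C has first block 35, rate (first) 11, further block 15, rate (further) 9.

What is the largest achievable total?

1585

Order all 8 blocks by rate: Clinic Q/tier1 21 > Clinic Q/tier2 19 > Clinic K/tier1 16 > Clinic G/tier1 12 > Clinic C/tier1 11 > Clinic G/tier2 10 > Clinic C/tier2 9 > Clinic K/tier2 2.
Fill Clinic Q tier1 block (25 at 21) — 60 left.
Fill Clinic Q tier2 block (40 at 19) — 20 left.
Clinic K/tier1 (16): +15 — 5 left.
Clinic G tier1 at 12: only 5 left, fill 5.
Total = 21×25 + 19×40 + 16×15 + 12×5 = 1585.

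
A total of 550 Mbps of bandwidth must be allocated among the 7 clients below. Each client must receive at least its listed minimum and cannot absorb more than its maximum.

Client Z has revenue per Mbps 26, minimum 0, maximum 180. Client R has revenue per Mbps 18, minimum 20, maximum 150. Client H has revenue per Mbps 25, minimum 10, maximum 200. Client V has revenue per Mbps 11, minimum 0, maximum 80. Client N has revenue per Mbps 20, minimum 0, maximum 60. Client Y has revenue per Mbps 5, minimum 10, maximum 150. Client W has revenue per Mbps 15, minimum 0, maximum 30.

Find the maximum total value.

12730

Meeting every minimum uses 0+20+10+0+0+10+0 = 40 Mbps, leaving 510.
Order the clients by revenue per Mbps: Client Z 26 > Client H 25 > Client N 20 > Client R 18 > Client W 15 > Client V 11 > Client Y 5.
Give Client Z 180 more to hit its cap of 180 → 330 left.
Give Client H 190 more to hit its cap of 200 → 140 left.
Client N takes 60 more to reach its cap of 60 → 80 left.
Only 80 left; Client R takes them to reach 100.
Total = 26×180 + 18×100 + 25×200 + 20×60 + 5×10 = 12730.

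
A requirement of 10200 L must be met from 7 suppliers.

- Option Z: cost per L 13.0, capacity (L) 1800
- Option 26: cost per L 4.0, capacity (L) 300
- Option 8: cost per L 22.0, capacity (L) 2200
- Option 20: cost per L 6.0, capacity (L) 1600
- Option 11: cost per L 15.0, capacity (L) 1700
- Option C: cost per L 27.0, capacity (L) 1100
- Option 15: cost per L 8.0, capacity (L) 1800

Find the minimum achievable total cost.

144100

Fill from the cheapest supplier first.
Option 26 (4.0): use full 300 — 9900 L to go.
Take 1600 from Option 20 at 6.0 — need 8300 more.
Option 15 (8.0): use full 1800 — 6500 L to go.
Take 1800 from Option Z at 13.0 — need 4700 more.
Option 11 at 15.0: take all 1700 L — 3000 still needed.
Take 2200 from Option 8 at 22.0 — need 800 more.
Take 800 from Option C at 27.0 to finish.
Cost = 300×4.0 + 1600×6.0 + 1800×8.0 + 1800×13.0 + 1700×15.0 + 2200×22.0 + 800×27.0 = 144100.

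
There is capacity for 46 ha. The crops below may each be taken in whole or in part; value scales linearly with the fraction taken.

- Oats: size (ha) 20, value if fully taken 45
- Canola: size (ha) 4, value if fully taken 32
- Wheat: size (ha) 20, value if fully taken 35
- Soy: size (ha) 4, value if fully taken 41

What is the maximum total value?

149.5

Best value per unit of size first: Soy 41/4≈10.2, Canola 32/4≈8, Oats 45/20≈2.25, Wheat 35/20≈1.75.
All 4 ha of Soy fit (value 41) ; 42 remain.
Canola: take in full, 4 ha for value 32 ; 38 left.
All 20 ha of Oats fit (value 45) ; 18 remain.
Fill the last 18 ha with part of Wheat: 18/20 of it earns 31.5.
Total value = 149.5.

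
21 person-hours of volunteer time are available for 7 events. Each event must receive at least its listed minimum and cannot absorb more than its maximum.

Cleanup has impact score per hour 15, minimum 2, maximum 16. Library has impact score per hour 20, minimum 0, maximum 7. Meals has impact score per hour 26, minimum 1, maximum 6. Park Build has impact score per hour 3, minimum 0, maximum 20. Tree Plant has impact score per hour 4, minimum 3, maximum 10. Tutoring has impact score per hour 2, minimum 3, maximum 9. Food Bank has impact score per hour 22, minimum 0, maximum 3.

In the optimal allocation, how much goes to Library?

4

Meeting every minimum uses 2+0+1+0+3+3+0 = 9 person-hours, leaving 12.
Highest impact score per hour first: Meals 26 > Food Bank 22 > Library 20 > Cleanup 15 > Tree Plant 4 > Park Build 3 > Tutoring 2.
Meals takes 5 more to reach its cap of 6 — 7 left.
Food Bank takes 3 more to reach its cap of 3 — 4 left.
Library: +4 (room for 7) → 4. Pool exhausted.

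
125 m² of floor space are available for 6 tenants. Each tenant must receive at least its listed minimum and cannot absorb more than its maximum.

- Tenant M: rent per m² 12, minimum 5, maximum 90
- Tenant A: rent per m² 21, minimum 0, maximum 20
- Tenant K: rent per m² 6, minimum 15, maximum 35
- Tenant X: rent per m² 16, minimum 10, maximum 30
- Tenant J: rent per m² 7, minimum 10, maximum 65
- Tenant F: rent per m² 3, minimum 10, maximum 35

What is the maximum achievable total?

1570

Meeting every minimum uses 5+0+15+10+10+10 = 50 m², leaving 75.
Rank by rent per m²: Tenant A 21 > Tenant X 16 > Tenant M 12 > Tenant J 7 > Tenant K 6 > Tenant F 3.
Give Tenant A 20 more to hit its cap of 20 — 55 left.
Give Tenant X 20 more to hit its cap of 30 — 35 left.
Tenant M: +35 (room for 85) → 40. Pool exhausted.
Total = 12×40 + 21×20 + 6×15 + 16×30 + 7×10 + 3×10 = 1570.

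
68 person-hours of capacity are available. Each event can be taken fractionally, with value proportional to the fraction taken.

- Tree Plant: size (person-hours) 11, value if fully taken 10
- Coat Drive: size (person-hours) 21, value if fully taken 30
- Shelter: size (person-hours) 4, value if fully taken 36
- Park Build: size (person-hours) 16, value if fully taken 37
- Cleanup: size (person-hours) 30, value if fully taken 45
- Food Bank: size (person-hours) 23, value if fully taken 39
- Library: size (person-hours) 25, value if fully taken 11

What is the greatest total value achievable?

Rank by value-to-size ratio: Shelter 36/4≈9, Park Build 37/16≈2.31, Food Bank 39/23≈1.7, Cleanup 45/30≈1.5, Coat Drive 30/21≈1.43, Tree Plant 10/11≈0.909, Library 11/25≈0.44.
Shelter: take in full, 4 person-hours for value 36 → 64 left.
All 16 person-hours of Park Build fit (value 37) → 48 remain.
All 23 person-hours of Food Bank fit (value 39) → 25 remain.
Fill the last 25 person-hours with part of Cleanup: 25/30 of it earns 37.5.
Total value = 149.5.

149.5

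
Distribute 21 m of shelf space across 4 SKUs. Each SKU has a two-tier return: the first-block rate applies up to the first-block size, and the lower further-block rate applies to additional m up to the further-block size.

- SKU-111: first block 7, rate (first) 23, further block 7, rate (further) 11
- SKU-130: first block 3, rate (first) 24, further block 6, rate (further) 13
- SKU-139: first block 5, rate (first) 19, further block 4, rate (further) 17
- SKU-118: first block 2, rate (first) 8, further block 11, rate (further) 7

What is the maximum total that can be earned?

Treat each block as its own option and order by rate: SKU-130/T1 24 > SKU-111/T1 23 > SKU-139/T1 19 > SKU-139/T2 17 > SKU-130/T2 13 > SKU-111/T2 11 > SKU-118/T1 8 > SKU-118/T2 7.
SKU-130/T1 (24): +3 ; 18 left.
SKU-111/T1 (23): +7 ; 11 left.
Fill SKU-139 T1 block (5 at 19) ; 6 left.
SKU-139 T2 at 17: fill all 4 ; 2 left.
2 remain; put them into SKU-130 T2 at 13.
Total = 24×3 + 23×7 + 19×5 + 17×4 + 13×2 = 422.

422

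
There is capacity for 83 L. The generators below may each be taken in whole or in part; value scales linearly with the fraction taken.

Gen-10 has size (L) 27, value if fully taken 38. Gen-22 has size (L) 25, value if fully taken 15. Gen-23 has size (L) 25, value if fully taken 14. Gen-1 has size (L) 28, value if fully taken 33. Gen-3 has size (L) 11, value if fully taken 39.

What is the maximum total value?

Sort by value density: Gen-3 39/11≈3.55, Gen-10 38/27≈1.41, Gen-1 33/28≈1.18, Gen-22 15/25≈0.6, Gen-23 14/25≈0.56.
All 11 L of Gen-3 fit (value 39) ; 72 remain.
Take all of Gen-10 (27 L, value 38) ; 45 L left.
All 28 L of Gen-1 fit (value 33) ; 17 remain.
Only 17 L remain; take 17/25 of Gen-22 for value 15×17/25 = 10.2.
Total value = 120.2.

120.2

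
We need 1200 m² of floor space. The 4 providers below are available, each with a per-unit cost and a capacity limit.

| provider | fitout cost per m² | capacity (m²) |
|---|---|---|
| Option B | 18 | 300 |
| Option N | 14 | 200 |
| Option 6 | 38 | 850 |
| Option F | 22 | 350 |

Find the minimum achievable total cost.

Use providers in increasing cost order.
Option N (14): use full 200 — 1000 m² to go.
Option B (18): use full 300 — 700 m² to go.
Take 350 from Option F at 22 — need 350 more.
Option 6 at 38: take 350 of its 850 — requirement met.
Cost = 200×14 + 300×18 + 350×22 + 350×38 = 29200.

29200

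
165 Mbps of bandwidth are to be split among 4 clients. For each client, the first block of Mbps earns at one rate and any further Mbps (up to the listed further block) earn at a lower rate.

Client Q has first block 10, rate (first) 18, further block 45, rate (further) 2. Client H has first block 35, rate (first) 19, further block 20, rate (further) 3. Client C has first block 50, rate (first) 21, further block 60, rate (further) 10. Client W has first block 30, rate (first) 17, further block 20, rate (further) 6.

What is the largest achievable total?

Order all 8 blocks by rate: Client C/T1 21 > Client H/T1 19 > Client Q/T1 18 > Client W/T1 17 > Client C/T2 10 > Client W/T2 6 > Client H/T2 3 > Client Q/T2 2.
Fill Client C T1 block (50 at 21) — 115 left.
Fill Client H T1 block (35 at 19) — 80 left.
Client Q T1 at 18: fill all 10 — 70 left.
Client W/T1 (17): +30 — 40 left.
Client C/T2: +40 of 60 at 10; pool empty.
Total = 21×50 + 19×35 + 18×10 + 17×30 + 10×40 = 2805.

2805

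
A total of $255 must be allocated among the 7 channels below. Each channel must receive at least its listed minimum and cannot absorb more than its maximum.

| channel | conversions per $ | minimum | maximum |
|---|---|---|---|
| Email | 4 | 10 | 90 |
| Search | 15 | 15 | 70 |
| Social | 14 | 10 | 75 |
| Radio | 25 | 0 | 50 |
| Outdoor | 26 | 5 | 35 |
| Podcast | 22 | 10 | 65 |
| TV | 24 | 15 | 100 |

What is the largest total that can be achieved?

Meeting every minimum uses 10+15+10+0+5+10+15 = 65 $, leaving 190.
Rank by conversions per $: Outdoor 26 > Radio 25 > TV 24 > Podcast 22 > Search 15 > Social 14 > Email 4.
Give Outdoor 30 more to hit its cap of 35 ; 160 left.
Radio: +50 to 50 (cap) ; 110 left.
TV takes 85 more to reach its cap of 100 ; 25 left.
Podcast: +25 (room for 55) → 35. Pool exhausted.
Total = 4×10 + 15×15 + 14×10 + 25×50 + 26×35 + 22×35 + 24×100 = 5735.

5735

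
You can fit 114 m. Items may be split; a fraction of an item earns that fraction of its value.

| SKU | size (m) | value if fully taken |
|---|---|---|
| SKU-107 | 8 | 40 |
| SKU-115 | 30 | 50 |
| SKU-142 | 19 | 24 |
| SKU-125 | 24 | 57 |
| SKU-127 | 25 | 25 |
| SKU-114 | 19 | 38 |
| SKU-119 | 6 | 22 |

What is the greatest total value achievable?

Rank by value-to-size ratio: SKU-107 40/8≈5, SKU-119 22/6≈3.67, SKU-125 57/24≈2.38, SKU-114 38/19≈2, SKU-115 50/30≈1.67, SKU-142 24/19≈1.26, SKU-127 25/25≈1.
All 8 m of SKU-107 fit (value 40) ; 106 remain.
SKU-119: take in full, 6 m for value 22 ; 100 left.
SKU-125: take in full, 24 m for value 57 ; 76 left.
All 19 m of SKU-114 fit (value 38) ; 57 remain.
All 30 m of SKU-115 fit (value 50) ; 27 remain.
SKU-142: take in full, 19 m for value 24 ; 8 left.
8 m left: a 8/25 share of SKU-127 gives 25×8/25 = 8.
Total value = 239.

239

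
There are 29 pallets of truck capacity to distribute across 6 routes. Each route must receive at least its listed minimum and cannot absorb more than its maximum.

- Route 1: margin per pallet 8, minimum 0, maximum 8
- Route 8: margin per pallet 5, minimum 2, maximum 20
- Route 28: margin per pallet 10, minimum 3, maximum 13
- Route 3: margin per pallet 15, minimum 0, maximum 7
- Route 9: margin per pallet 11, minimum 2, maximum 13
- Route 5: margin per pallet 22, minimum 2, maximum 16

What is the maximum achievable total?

504

Meeting every minimum uses 0+2+3+0+2+2 = 9 pallets, leaving 20.
Order the routes by margin per pallet: Route 5 22 > Route 3 15 > Route 9 11 > Route 28 10 > Route 1 8 > Route 8 5.
Route 5 takes 14 more to reach its cap of 16 — 6 left.
Only 6 left; Route 3 takes them to reach 6.
Total = 5×2 + 10×3 + 15×6 + 11×2 + 22×16 = 504.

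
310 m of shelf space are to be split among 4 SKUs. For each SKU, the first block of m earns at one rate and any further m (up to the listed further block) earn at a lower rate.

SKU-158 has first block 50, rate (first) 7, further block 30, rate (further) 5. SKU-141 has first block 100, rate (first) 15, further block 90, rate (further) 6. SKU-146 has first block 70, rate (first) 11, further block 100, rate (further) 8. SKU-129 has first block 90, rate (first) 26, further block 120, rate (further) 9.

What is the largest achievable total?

5060

Order all 8 blocks by rate: SKU-129/tier1 26 > SKU-141/tier1 15 > SKU-146/tier1 11 > SKU-129/tier2 9 > SKU-146/tier2 8 > SKU-158/tier1 7 > SKU-141/tier2 6 > SKU-158/tier2 5.
SKU-129 tier1 at 26: fill all 90 ; 220 left.
SKU-141 tier1 at 15: fill all 100 ; 120 left.
Fill SKU-146 tier1 block (70 at 11) ; 50 left.
SKU-129 tier2 at 9: only 50 left, fill 50.
Total = 26×90 + 15×100 + 11×70 + 9×50 = 5060.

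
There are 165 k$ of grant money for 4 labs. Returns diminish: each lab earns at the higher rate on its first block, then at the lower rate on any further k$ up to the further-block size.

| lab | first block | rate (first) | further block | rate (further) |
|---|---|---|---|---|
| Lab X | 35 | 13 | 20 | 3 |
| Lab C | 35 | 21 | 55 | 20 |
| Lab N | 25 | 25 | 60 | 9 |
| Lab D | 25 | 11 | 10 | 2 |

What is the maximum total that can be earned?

Rank every tier by rate: Lab N/T1 25 > Lab C/T1 21 > Lab C/T2 20 > Lab X/T1 13 > Lab D/T1 11 > Lab N/T2 9 > Lab X/T2 3 > Lab D/T2 2.
Fill Lab N T1 block (25 at 25) ; 140 left.
Lab C T1 at 21: fill all 35 ; 105 left.
Fill Lab C T2 block (55 at 20) ; 50 left.
Lab X T1 at 13: fill all 35 ; 15 left.
Lab D/T1: +15 of 25 at 11; pool empty.
Total = 25×25 + 21×35 + 20×55 + 13×35 + 11×15 = 3080.

3080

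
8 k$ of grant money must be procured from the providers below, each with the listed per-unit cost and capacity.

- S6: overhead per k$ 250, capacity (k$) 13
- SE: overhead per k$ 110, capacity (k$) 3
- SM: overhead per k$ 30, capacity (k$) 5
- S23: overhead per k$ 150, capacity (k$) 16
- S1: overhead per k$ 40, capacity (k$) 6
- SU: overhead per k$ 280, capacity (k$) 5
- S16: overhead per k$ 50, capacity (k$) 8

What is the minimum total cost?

270

Use providers in increasing cost order.
SM at 30: take all 5 k$ — 3 still needed.
Take 3 from S1 at 40 to finish.
S16, SE, S23, S6, SU: unused.
Cost = 5×30 + 3×40 = 270.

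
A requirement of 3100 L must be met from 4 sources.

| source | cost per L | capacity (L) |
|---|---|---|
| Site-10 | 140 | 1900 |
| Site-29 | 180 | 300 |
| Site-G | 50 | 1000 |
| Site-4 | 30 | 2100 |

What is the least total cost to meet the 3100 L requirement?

113000

Fill from the cheapest source first.
Site-4 (30): use full 2100 → 1000 L to go.
Site-G (50): use full 1000 → 0 L to go.
Site-10, Site-29: unused.
Cost = 2100×30 + 1000×50 = 113000.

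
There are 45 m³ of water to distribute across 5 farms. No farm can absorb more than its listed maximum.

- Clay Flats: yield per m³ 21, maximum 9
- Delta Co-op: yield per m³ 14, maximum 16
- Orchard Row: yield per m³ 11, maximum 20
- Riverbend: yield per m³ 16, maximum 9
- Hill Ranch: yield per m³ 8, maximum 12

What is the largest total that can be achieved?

678

Order the farms by yield per m³: Clay Flats 21 > Riverbend 16 > Delta Co-op 14 > Orchard Row 11 > Hill Ranch 8.
Give Clay Flats 9 to hit its cap of 9 → 36 left.
Give Riverbend 9 to hit its cap of 9 → 27 left.
Delta Co-op: +16 to 16 (cap) → 11 left.
Orchard Row: +11 (room for 20) → 11. Pool exhausted.
Total = 21×9 + 14×16 + 11×11 + 16×9 = 678.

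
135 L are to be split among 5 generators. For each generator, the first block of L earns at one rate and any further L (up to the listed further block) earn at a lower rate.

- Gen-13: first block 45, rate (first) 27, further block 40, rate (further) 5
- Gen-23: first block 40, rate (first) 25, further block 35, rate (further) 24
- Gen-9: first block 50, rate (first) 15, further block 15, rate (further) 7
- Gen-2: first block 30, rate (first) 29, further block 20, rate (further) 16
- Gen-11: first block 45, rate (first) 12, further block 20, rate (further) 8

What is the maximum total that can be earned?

Order all 10 blocks by rate: Gen-2/tier1 29 > Gen-13/tier1 27 > Gen-23/tier1 25 > Gen-23/tier2 24 > Gen-2/tier2 16 > Gen-9/tier1 15 > Gen-11/tier1 12 > Gen-11/tier2 8 > Gen-9/tier2 7 > Gen-13/tier2 5.
Gen-2/tier1 (29): +30 → 105 left.
Gen-13/tier1 (27): +45 → 60 left.
Fill Gen-23 tier1 block (40 at 25) → 20 left.
20 remain; put them into Gen-23 tier2 at 24.
Total = 29×30 + 27×45 + 25×40 + 24×20 = 3565.

3565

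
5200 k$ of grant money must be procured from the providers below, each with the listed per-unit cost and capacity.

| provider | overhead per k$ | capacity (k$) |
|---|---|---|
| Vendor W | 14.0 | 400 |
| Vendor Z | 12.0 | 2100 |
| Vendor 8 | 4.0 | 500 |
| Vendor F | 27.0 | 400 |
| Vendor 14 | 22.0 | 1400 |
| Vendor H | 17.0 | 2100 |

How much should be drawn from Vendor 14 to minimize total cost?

100

Use providers in increasing cost order.
Take 500 from Vendor 8 at 4.0 → need 4700 more.
Take 2100 from Vendor Z at 12.0 → need 2600 more.
Vendor W (14.0): use full 400 → 2200 k$ to go.
Vendor H at 17.0: take all 2100 k$ → 100 still needed.
Vendor 14 (22.0): take the remaining 100 → done.
Vendor F: unused.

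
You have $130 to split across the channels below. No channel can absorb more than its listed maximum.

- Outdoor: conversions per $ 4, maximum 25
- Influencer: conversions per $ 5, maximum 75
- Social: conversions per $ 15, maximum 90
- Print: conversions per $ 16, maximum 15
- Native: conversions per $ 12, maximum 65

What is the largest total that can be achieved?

1890

Highest conversions per $ first: Print 16 > Social 15 > Native 12 > Influencer 5 > Outdoor 4.
Give Print 15 to hit its cap of 15 → 115 left.
Give Social 90 to hit its cap of 90 → 25 left.
Only 25 left; Native takes them to reach 25.
Total = 15×90 + 16×15 + 12×25 = 1890.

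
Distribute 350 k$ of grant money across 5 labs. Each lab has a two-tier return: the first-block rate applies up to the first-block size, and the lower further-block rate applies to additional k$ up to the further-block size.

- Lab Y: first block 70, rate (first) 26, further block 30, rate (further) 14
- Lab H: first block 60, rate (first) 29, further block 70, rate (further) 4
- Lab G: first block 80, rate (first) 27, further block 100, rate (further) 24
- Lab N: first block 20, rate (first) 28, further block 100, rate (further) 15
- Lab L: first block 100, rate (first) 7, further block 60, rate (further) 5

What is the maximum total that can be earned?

8980

Treat each block as its own option and order by rate: Lab H/T1 29 > Lab N/T1 28 > Lab G/T1 27 > Lab Y/T1 26 > Lab G/T2 24 > Lab N/T2 15 > Lab Y/T2 14 > Lab L/T1 7 > Lab L/T2 5 > Lab H/T2 4.
Lab H T1 at 29: fill all 60 — 290 left.
Lab N/T1 (28): +20 — 270 left.
Fill Lab G T1 block (80 at 27) — 190 left.
Lab Y/T1 (26): +70 — 120 left.
Lab G/T2 (24): +100 — 20 left.
Lab N T2 at 15: only 20 left, fill 20.
Total = 29×60 + 28×20 + 27×80 + 26×70 + 24×100 + 15×20 = 8980.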